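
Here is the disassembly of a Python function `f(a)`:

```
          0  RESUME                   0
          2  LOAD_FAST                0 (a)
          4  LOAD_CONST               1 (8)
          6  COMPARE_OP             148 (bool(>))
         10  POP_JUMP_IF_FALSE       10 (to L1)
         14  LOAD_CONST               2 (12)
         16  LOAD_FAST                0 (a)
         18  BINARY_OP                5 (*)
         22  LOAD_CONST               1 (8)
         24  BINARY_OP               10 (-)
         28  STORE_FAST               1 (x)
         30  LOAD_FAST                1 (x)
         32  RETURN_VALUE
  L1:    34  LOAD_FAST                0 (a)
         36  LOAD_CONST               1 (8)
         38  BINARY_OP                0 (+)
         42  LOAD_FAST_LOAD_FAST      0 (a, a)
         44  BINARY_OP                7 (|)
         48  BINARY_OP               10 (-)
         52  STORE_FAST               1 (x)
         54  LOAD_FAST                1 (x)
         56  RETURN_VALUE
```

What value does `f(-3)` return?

LOAD_FAST a → push -3. Stack: [-3]
LOAD_CONST → push 8. Stack: [-3, 8]
COMPARE_OP bool(>) → -3 vs 8 = False. Stack: [False]
POP_JUMP_IF_FALSE → pop False; jump. Stack: []
LOAD_FAST a → push -3. Stack: [-3]
LOAD_CONST → push 8. Stack: [-3, 8]
BINARY_OP + → -3 + 8 = 5. Stack: [5]
LOAD_FAST_LOAD_FAST a,a → push -3,-3. Stack: [5, -3, -3]
BINARY_OP | → -3 | -3 = -3. Stack: [5, -3]
BINARY_OP - → 5 - -3 = 8. Stack: [8]
STORE_FAST x → x=8. Stack: []
LOAD_FAST x → push 8. Stack: [8]
RETURN_VALUE → return 8.

8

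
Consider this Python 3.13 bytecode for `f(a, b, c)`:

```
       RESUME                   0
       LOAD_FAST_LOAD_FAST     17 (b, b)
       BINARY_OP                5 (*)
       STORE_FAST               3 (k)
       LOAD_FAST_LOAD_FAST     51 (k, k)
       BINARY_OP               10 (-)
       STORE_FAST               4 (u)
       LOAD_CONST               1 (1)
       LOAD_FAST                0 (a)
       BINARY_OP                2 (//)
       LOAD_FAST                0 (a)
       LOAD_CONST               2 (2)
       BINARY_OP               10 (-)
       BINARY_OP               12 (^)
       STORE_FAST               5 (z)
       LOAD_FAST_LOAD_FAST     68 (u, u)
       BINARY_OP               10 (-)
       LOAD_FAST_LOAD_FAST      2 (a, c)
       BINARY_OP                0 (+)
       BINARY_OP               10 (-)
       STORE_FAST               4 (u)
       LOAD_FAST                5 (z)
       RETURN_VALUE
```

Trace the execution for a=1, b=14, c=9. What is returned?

-2

LOAD_FAST_LOAD_FAST b,b → push 14,14. Stack: [14, 14]
BINARY_OP * → 14 * 14 = 196. Stack: [196]
STORE_FAST k → k=196. Stack: []
LOAD_FAST_LOAD_FAST k,k → push 196,196. Stack: [196, 196]
BINARY_OP - → 196 - 196 = 0. Stack: [0]
STORE_FAST u → u=0. Stack: []
LOAD_CONST → push 1. Stack: [1]
LOAD_FAST a → push 1. Stack: [1, 1]
BINARY_OP // → 1 // 1 = 1. Stack: [1]
LOAD_FAST a → push 1. Stack: [1, 1]
LOAD_CONST → push 2. Stack: [1, 1, 2]
BINARY_OP - → 1 - 2 = -1. Stack: [1, -1]
BINARY_OP ^ → 1 ^ -1 = -2. Stack: [-2]
STORE_FAST z → z=-2. Stack: []
LOAD_FAST_LOAD_FAST u,u → push 0,0. Stack: [0, 0]
BINARY_OP - → 0 - 0 = 0. Stack: [0]
LOAD_FAST_LOAD_FAST a,c → push 1,9. Stack: [0, 1, 9]
BINARY_OP + → 1 + 9 = 10. Stack: [0, 10]
BINARY_OP - → 0 - 10 = -10. Stack: [-10]
STORE_FAST u → u=-10. Stack: []
LOAD_FAST z → push -2. Stack: [-2]
RETURN_VALUE → return -2.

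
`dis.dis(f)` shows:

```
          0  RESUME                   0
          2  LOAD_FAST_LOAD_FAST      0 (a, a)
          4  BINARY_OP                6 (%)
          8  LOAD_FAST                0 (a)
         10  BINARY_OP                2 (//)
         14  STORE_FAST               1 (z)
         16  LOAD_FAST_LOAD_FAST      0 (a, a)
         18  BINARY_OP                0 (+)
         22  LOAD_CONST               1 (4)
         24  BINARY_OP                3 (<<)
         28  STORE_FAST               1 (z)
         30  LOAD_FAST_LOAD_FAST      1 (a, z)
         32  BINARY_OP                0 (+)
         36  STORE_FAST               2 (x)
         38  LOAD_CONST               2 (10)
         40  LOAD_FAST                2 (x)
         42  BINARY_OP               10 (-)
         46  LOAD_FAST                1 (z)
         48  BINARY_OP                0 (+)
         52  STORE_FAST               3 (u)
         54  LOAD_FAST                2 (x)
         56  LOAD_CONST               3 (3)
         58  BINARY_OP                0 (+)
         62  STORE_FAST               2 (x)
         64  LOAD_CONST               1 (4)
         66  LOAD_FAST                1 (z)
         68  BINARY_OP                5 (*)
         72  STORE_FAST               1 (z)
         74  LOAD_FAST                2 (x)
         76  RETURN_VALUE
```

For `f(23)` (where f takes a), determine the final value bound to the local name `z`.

LOAD_FAST_LOAD_FAST a,a → push 23,23. Stack: [23, 23]
BINARY_OP % → 23 % 23 = 0. Stack: [0]
LOAD_FAST a → push 23. Stack: [0, 23]
BINARY_OP // → 0 // 23 = 0. Stack: [0]
STORE_FAST z → z=0. Stack: []
LOAD_FAST_LOAD_FAST a,a → push 23,23. Stack: [23, 23]
BINARY_OP + → 23 + 23 = 46. Stack: [46]
LOAD_CONST → push 4. Stack: [46, 4]
BINARY_OP << → 46 << 4 = 736. Stack: [736]
STORE_FAST z → z=736. Stack: []
LOAD_FAST_LOAD_FAST a,z → push 23,736. Stack: [23, 736]
BINARY_OP + → 23 + 736 = 759. Stack: [759]
STORE_FAST x → x=759. Stack: []
LOAD_CONST → push 10. Stack: [10]
LOAD_FAST x → push 759. Stack: [10, 759]
BINARY_OP - → 10 - 759 = -749. Stack: [-749]
LOAD_FAST z → push 736. Stack: [-749, 736]
BINARY_OP + → -749 + 736 = -13. Stack: [-13]
STORE_FAST u → u=-13. Stack: []
LOAD_FAST x → push 759. Stack: [759]
LOAD_CONST → push 3. Stack: [759, 3]
BINARY_OP + → 759 + 3 = 762. Stack: [762]
STORE_FAST x → x=762. Stack: []
LOAD_CONST → push 4. Stack: [4]
LOAD_FAST z → push 736. Stack: [4, 736]
BINARY_OP * → 4 * 736 = 2944. Stack: [2944]
STORE_FAST z → z=2944. Stack: []
LOAD_FAST x → push 762. Stack: [762]
RETURN_VALUE → return 762.

2944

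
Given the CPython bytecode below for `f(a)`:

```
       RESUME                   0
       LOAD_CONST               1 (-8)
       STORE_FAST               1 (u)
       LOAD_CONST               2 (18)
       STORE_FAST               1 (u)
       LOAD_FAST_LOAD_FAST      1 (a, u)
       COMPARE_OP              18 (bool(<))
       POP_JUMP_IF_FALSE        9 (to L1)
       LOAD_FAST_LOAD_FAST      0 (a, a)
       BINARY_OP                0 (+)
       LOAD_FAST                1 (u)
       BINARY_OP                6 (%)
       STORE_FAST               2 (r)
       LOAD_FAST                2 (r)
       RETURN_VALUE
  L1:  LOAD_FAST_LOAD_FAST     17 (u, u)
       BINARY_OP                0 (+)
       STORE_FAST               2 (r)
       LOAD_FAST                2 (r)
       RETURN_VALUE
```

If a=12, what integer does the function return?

LOAD_CONST → push -8. Stack: [-8]
STORE_FAST u → u=-8. Stack: []
LOAD_CONST → push 18. Stack: [18]
STORE_FAST u → u=18. Stack: []
LOAD_FAST_LOAD_FAST a,u → push 12,18. Stack: [12, 18]
COMPARE_OP bool(<) → 12 vs 18 = True. Stack: [True]
POP_JUMP_IF_FALSE → pop True; no jump. Stack: []
LOAD_FAST_LOAD_FAST a,a → push 12,12. Stack: [12, 12]
BINARY_OP + → 12 + 12 = 24. Stack: [24]
LOAD_FAST u → push 18. Stack: [24, 18]
BINARY_OP % → 24 % 18 = 6. Stack: [6]
STORE_FAST r → r=6. Stack: []
LOAD_FAST r → push 6. Stack: [6]
RETURN_VALUE → return 6.

6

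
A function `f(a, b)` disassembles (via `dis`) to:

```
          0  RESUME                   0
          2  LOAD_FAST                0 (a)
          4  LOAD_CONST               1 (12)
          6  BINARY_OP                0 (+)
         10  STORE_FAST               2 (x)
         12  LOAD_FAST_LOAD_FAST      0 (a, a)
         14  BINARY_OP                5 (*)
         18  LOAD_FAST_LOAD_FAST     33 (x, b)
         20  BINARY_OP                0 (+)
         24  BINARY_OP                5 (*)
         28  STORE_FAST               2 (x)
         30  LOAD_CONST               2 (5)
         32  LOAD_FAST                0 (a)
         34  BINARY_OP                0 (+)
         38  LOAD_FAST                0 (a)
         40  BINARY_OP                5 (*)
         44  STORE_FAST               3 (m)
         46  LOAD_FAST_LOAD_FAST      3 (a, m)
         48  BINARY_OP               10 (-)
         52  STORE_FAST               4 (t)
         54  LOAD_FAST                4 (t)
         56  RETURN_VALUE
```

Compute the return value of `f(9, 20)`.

LOAD_FAST a → push 9. Stack: [9]
LOAD_CONST → push 12. Stack: [9, 12]
BINARY_OP + → 9 + 12 = 21. Stack: [21]
STORE_FAST x → x=21. Stack: []
LOAD_FAST_LOAD_FAST a,a → push 9,9. Stack: [9, 9]
BINARY_OP * → 9 * 9 = 81. Stack: [81]
LOAD_FAST_LOAD_FAST x,b → push 21,20. Stack: [81, 21, 20]
BINARY_OP + → 21 + 20 = 41. Stack: [81, 41]
BINARY_OP * → 81 * 41 = 3321. Stack: [3321]
STORE_FAST x → x=3321. Stack: []
LOAD_CONST → push 5. Stack: [5]
LOAD_FAST a → push 9. Stack: [5, 9]
BINARY_OP + → 5 + 9 = 14. Stack: [14]
LOAD_FAST a → push 9. Stack: [14, 9]
BINARY_OP * → 14 * 9 = 126. Stack: [126]
STORE_FAST m → m=126. Stack: []
LOAD_FAST_LOAD_FAST a,m → push 9,126. Stack: [9, 126]
BINARY_OP - → 9 - 126 = -117. Stack: [-117]
STORE_FAST t → t=-117. Stack: []
LOAD_FAST t → push -117. Stack: [-117]
RETURN_VALUE → return -117.

-117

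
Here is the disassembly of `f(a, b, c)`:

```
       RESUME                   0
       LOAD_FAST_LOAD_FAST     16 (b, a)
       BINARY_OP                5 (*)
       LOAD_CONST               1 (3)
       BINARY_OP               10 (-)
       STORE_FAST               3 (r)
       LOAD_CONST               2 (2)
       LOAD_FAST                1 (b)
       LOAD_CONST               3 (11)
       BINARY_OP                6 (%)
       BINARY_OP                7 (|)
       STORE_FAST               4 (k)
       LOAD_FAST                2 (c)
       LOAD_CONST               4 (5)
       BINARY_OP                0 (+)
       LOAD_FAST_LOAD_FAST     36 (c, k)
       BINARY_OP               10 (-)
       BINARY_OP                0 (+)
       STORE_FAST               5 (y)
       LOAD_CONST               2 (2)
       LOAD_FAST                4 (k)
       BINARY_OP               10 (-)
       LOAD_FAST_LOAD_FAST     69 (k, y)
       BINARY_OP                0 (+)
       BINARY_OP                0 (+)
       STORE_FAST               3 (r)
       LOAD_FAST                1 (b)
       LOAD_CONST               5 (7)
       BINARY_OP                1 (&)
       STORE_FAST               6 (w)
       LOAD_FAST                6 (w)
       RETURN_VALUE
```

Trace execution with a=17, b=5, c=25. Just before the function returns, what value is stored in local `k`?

7

LOAD_FAST_LOAD_FAST b,a → push 5,17. Stack: [5, 17]
BINARY_OP * → 5 * 17 = 85. Stack: [85]
LOAD_CONST → push 3. Stack: [85, 3]
BINARY_OP - → 85 - 3 = 82. Stack: [82]
STORE_FAST r → r=82. Stack: []
LOAD_CONST → push 2. Stack: [2]
LOAD_FAST b → push 5. Stack: [2, 5]
LOAD_CONST → push 11. Stack: [2, 5, 11]
BINARY_OP % → 5 % 11 = 5. Stack: [2, 5]
BINARY_OP | → 2 | 5 = 7. Stack: [7]
STORE_FAST k → k=7. Stack: []
LOAD_FAST c → push 25. Stack: [25]
LOAD_CONST → push 5. Stack: [25, 5]
BINARY_OP + → 25 + 5 = 30. Stack: [30]
LOAD_FAST_LOAD_FAST c,k → push 25,7. Stack: [30, 25, 7]
BINARY_OP - → 25 - 7 = 18. Stack: [30, 18]
BINARY_OP + → 30 + 18 = 48. Stack: [48]
STORE_FAST y → y=48. Stack: []
LOAD_CONST → push 2. Stack: [2]
LOAD_FAST k → push 7. Stack: [2, 7]
BINARY_OP - → 2 - 7 = -5. Stack: [-5]
LOAD_FAST_LOAD_FAST k,y → push 7,48. Stack: [-5, 7, 48]
BINARY_OP + → 7 + 48 = 55. Stack: [-5, 55]
BINARY_OP + → -5 + 55 = 50. Stack: [50]
STORE_FAST r → r=50. Stack: []
LOAD_FAST b → push 5. Stack: [5]
LOAD_CONST → push 7. Stack: [5, 7]
BINARY_OP & → 5 & 7 = 5. Stack: [5]
STORE_FAST w → w=5. Stack: []
LOAD_FAST w → push 5. Stack: [5]
RETURN_VALUE → return 5.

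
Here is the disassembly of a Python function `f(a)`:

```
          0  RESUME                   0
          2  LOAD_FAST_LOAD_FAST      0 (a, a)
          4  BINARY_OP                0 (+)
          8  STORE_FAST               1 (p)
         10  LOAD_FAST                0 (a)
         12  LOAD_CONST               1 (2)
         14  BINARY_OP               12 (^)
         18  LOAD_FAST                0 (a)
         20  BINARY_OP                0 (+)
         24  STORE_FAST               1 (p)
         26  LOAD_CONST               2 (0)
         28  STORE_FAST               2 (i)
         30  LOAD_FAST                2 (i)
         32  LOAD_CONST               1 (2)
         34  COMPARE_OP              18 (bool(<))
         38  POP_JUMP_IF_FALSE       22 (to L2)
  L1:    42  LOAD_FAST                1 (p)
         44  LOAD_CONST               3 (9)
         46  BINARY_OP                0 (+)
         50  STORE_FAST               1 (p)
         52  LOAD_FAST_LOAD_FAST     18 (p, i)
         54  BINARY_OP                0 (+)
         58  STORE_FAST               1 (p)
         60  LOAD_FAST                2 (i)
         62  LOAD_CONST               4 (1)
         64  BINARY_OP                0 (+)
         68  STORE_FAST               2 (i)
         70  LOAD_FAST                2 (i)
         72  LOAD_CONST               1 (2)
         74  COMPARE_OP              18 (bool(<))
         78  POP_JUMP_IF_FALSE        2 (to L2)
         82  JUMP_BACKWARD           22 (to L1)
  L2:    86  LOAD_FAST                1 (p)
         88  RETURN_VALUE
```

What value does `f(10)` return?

37

LOAD_FAST_LOAD_FAST a,a → push 10,10. Stack: [10, 10]
BINARY_OP + → 10 + 10 = 20. Stack: [20]
STORE_FAST p → p=20. Stack: []
LOAD_FAST a → push 10. Stack: [10]
LOAD_CONST → push 2. Stack: [10, 2]
BINARY_OP ^ → 10 ^ 2 = 8. Stack: [8]
LOAD_FAST a → push 10. Stack: [8, 10]
BINARY_OP + → 8 + 10 = 18. Stack: [18]
STORE_FAST p → p=18. Stack: []
LOAD_CONST → push 0. Stack: [0]
STORE_FAST i → i=0. Stack: []
LOAD_FAST i → push 0. Stack: [0]
LOAD_CONST → push 2. Stack: [0, 2]
COMPARE_OP bool(<) → 0 vs 2 = True. Stack: [True]
POP_JUMP_IF_FALSE → pop True; no jump. Stack: []
LOAD_FAST p → push 18. Stack: [18]
LOAD_CONST → push 9. Stack: [18, 9]
BINARY_OP + → 18 + 9 = 27. Stack: [27]
STORE_FAST p → p=27. Stack: []
LOAD_FAST_LOAD_FAST p,i → push 27,0. Stack: [27, 0]
BINARY_OP + → 27 + 0 = 27. Stack: [27]
STORE_FAST p → p=27. Stack: []
LOAD_FAST i → push 0. Stack: [0]
LOAD_CONST → push 1. Stack: [0, 1]
BINARY_OP + → 0 + 1 = 1. Stack: [1]
STORE_FAST i → i=1. Stack: []
LOAD_FAST i → push 1. Stack: [1]
LOAD_CONST → push 2. Stack: [1, 2]
COMPARE_OP bool(<) → 1 vs 2 = True. Stack: [True]
POP_JUMP_IF_FALSE → pop True; no jump. Stack: []
LOAD_FAST p → push 27. Stack: [27]
LOAD_CONST → push 9. Stack: [27, 9]
BINARY_OP + → 27 + 9 = 36. Stack: [36]
STORE_FAST p → p=36. Stack: []
LOAD_FAST_LOAD_FAST p,i → push 36,1. Stack: [36, 1]
BINARY_OP + → 36 + 1 = 37. Stack: [37]
STORE_FAST p → p=37. Stack: []
LOAD_FAST i → push 1. Stack: [1]
LOAD_CONST → push 1. Stack: [1, 1]
BINARY_OP + → 1 + 1 = 2. Stack: [2]
STORE_FAST i → i=2. Stack: []
LOAD_FAST i → push 2. Stack: [2]
LOAD_CONST → push 2. Stack: [2, 2]
COMPARE_OP bool(<) → 2 vs 2 = False. Stack: [False]
POP_JUMP_IF_FALSE → pop False; jump. Stack: []
LOAD_FAST p → push 37. Stack: [37]
RETURN_VALUE → return 37.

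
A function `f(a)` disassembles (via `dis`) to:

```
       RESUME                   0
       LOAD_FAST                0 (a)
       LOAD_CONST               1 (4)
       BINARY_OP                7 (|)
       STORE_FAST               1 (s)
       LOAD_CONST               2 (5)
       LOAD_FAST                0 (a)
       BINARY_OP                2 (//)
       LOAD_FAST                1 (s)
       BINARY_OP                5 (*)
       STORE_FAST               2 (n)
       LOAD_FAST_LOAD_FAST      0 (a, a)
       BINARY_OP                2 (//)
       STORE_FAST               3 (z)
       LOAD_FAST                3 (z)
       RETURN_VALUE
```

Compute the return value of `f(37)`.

1

LOAD_FAST a → push 37. Stack: [37]
LOAD_CONST → push 4. Stack: [37, 4]
BINARY_OP | → 37 | 4 = 37. Stack: [37]
STORE_FAST s → s=37. Stack: []
LOAD_CONST → push 5. Stack: [5]
LOAD_FAST a → push 37. Stack: [5, 37]
BINARY_OP // → 5 // 37 = 0. Stack: [0]
LOAD_FAST s → push 37. Stack: [0, 37]
BINARY_OP * → 0 * 37 = 0. Stack: [0]
STORE_FAST n → n=0. Stack: []
LOAD_FAST_LOAD_FAST a,a → push 37,37. Stack: [37, 37]
BINARY_OP // → 37 // 37 = 1. Stack: [1]
STORE_FAST z → z=1. Stack: []
LOAD_FAST z → push 1. Stack: [1]
RETURN_VALUE → return 1.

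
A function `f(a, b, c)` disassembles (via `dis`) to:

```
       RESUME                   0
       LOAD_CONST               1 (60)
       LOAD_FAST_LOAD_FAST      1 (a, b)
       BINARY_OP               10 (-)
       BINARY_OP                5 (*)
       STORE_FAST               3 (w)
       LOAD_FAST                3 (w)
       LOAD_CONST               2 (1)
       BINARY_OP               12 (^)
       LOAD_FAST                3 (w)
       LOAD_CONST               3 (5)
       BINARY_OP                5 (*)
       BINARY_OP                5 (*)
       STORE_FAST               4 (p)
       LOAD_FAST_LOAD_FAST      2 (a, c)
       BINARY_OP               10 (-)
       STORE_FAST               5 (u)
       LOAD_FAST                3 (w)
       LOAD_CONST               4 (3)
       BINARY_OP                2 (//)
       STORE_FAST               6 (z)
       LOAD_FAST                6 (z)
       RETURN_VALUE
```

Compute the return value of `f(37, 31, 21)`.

120

LOAD_CONST → push 60. Stack: [60]
LOAD_FAST_LOAD_FAST a,b → push 37,31. Stack: [60, 37, 31]
BINARY_OP - → 37 - 31 = 6. Stack: [60, 6]
BINARY_OP * → 60 * 6 = 360. Stack: [360]
STORE_FAST w → w=360. Stack: []
LOAD_FAST w → push 360. Stack: [360]
LOAD_CONST → push 1. Stack: [360, 1]
BINARY_OP ^ → 360 ^ 1 = 361. Stack: [361]
LOAD_FAST w → push 360. Stack: [361, 360]
LOAD_CONST → push 5. Stack: [361, 360, 5]
BINARY_OP * → 360 * 5 = 1800. Stack: [361, 1800]
BINARY_OP * → 361 * 1800 = 649800. Stack: [649800]
STORE_FAST p → p=649800. Stack: []
LOAD_FAST_LOAD_FAST a,c → push 37,21. Stack: [37, 21]
BINARY_OP - → 37 - 21 = 16. Stack: [16]
STORE_FAST u → u=16. Stack: []
LOAD_FAST w → push 360. Stack: [360]
LOAD_CONST → push 3. Stack: [360, 3]
BINARY_OP // → 360 // 3 = 120. Stack: [120]
STORE_FAST z → z=120. Stack: []
LOAD_FAST z → push 120. Stack: [120]
RETURN_VALUE → return 120.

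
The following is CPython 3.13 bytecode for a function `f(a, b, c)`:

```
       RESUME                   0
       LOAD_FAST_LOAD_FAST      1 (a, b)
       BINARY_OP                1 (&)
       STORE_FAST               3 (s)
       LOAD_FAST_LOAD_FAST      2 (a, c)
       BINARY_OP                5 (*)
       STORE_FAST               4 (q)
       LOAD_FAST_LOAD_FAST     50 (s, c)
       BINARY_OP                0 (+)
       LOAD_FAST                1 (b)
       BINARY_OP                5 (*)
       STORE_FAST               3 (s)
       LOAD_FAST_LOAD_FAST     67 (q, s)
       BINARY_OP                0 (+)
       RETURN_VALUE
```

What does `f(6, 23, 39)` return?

LOAD_FAST_LOAD_FAST a,b → push 6,23. Stack: [6, 23]
BINARY_OP & → 6 & 23 = 6. Stack: [6]
STORE_FAST s → s=6. Stack: []
LOAD_FAST_LOAD_FAST a,c → push 6,39. Stack: [6, 39]
BINARY_OP * → 6 * 39 = 234. Stack: [234]
STORE_FAST q → q=234. Stack: []
LOAD_FAST_LOAD_FAST s,c → push 6,39. Stack: [6, 39]
BINARY_OP + → 6 + 39 = 45. Stack: [45]
LOAD_FAST b → push 23. Stack: [45, 23]
BINARY_OP * → 45 * 23 = 1035. Stack: [1035]
STORE_FAST s → s=1035. Stack: []
LOAD_FAST_LOAD_FAST q,s → push 234,1035. Stack: [234, 1035]
BINARY_OP + → 234 + 1035 = 1269. Stack: [1269]
RETURN_VALUE → return 1269.

1269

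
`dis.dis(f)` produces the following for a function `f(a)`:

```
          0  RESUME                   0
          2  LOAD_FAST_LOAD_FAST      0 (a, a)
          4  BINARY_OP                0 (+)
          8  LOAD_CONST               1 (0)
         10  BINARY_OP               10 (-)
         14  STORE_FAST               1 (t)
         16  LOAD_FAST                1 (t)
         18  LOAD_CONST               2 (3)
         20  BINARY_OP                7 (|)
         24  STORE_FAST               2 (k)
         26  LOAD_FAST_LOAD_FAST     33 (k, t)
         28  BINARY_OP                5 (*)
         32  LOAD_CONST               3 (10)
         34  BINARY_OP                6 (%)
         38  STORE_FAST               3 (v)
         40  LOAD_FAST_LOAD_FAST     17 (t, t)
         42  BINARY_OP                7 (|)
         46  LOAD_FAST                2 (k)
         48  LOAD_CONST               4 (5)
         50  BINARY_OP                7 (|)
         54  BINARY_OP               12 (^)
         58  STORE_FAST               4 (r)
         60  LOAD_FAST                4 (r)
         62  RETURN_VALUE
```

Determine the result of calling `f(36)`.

7

LOAD_FAST_LOAD_FAST a,a → push 36,36. Stack: [36, 36]
BINARY_OP + → 36 + 36 = 72. Stack: [72]
LOAD_CONST → push 0. Stack: [72, 0]
BINARY_OP - → 72 - 0 = 72. Stack: [72]
STORE_FAST t → t=72. Stack: []
LOAD_FAST t → push 72. Stack: [72]
LOAD_CONST → push 3. Stack: [72, 3]
BINARY_OP | → 72 | 3 = 75. Stack: [75]
STORE_FAST k → k=75. Stack: []
LOAD_FAST_LOAD_FAST k,t → push 75,72. Stack: [75, 72]
BINARY_OP * → 75 * 72 = 5400. Stack: [5400]
LOAD_CONST → push 10. Stack: [5400, 10]
BINARY_OP % → 5400 % 10 = 0. Stack: [0]
STORE_FAST v → v=0. Stack: []
LOAD_FAST_LOAD_FAST t,t → push 72,72. Stack: [72, 72]
BINARY_OP | → 72 | 72 = 72. Stack: [72]
LOAD_FAST k → push 75. Stack: [72, 75]
LOAD_CONST → push 5. Stack: [72, 75, 5]
BINARY_OP | → 75 | 5 = 79. Stack: [72, 79]
BINARY_OP ^ → 72 ^ 79 = 7. Stack: [7]
STORE_FAST r → r=7. Stack: []
LOAD_FAST r → push 7. Stack: [7]
RETURN_VALUE → return 7.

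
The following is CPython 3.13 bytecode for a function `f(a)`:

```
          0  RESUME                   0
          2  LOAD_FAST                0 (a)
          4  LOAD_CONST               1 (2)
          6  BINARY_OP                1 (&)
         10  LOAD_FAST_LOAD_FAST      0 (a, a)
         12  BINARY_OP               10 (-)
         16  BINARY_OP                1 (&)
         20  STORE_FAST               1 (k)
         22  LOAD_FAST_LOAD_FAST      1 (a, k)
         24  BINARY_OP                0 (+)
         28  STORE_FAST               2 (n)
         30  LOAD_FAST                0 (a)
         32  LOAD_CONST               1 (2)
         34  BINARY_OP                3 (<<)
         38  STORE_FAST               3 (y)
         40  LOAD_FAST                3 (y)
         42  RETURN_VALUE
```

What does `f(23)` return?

92

LOAD_FAST a → push 23. Stack: [23]
LOAD_CONST → push 2. Stack: [23, 2]
BINARY_OP & → 23 & 2 = 2. Stack: [2]
LOAD_FAST_LOAD_FAST a,a → push 23,23. Stack: [2, 23, 23]
BINARY_OP - → 23 - 23 = 0. Stack: [2, 0]
BINARY_OP & → 2 & 0 = 0. Stack: [0]
STORE_FAST k → k=0. Stack: []
LOAD_FAST_LOAD_FAST a,k → push 23,0. Stack: [23, 0]
BINARY_OP + → 23 + 0 = 23. Stack: [23]
STORE_FAST n → n=23. Stack: []
LOAD_FAST a → push 23. Stack: [23]
LOAD_CONST → push 2. Stack: [23, 2]
BINARY_OP << → 23 << 2 = 92. Stack: [92]
STORE_FAST y → y=92. Stack: []
LOAD_FAST y → push 92. Stack: [92]
RETURN_VALUE → return 92.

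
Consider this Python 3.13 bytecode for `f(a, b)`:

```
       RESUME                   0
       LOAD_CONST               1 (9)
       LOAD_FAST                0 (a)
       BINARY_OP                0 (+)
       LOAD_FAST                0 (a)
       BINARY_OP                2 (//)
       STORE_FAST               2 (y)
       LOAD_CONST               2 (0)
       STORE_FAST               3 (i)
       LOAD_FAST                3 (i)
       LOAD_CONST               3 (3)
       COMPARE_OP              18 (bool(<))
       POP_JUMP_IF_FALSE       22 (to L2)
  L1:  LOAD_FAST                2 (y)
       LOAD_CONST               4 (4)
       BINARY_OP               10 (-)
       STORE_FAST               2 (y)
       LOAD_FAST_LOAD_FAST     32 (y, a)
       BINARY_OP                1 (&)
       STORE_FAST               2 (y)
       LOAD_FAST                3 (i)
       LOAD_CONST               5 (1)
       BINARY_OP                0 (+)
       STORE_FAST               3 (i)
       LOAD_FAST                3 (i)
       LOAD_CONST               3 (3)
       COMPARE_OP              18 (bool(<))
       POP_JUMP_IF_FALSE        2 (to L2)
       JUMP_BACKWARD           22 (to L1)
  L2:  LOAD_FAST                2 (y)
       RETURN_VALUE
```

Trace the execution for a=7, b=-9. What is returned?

LOAD_CONST → push 9. Stack: [9]
LOAD_FAST a → push 7. Stack: [9, 7]
BINARY_OP + → 9 + 7 = 16. Stack: [16]
LOAD_FAST a → push 7. Stack: [16, 7]
BINARY_OP // → 16 // 7 = 2. Stack: [2]
STORE_FAST y → y=2. Stack: []
LOAD_CONST → push 0. Stack: [0]
STORE_FAST i → i=0. Stack: []
LOAD_FAST i → push 0. Stack: [0]
LOAD_CONST → push 3. Stack: [0, 3]
COMPARE_OP bool(<) → 0 vs 3 = True. Stack: [True]
POP_JUMP_IF_FALSE → pop True; no jump. Stack: []
LOAD_FAST y → push 2. Stack: [2]
LOAD_CONST → push 4. Stack: [2, 4]
BINARY_OP - → 2 - 4 = -2. Stack: [-2]
STORE_FAST y → y=-2. Stack: []
LOAD_FAST_LOAD_FAST y,a → push -2,7. Stack: [-2, 7]
BINARY_OP & → -2 & 7 = 6. Stack: [6]
STORE_FAST y → y=6. Stack: []
LOAD_FAST i → push 0. Stack: [0]
LOAD_CONST → push 1. Stack: [0, 1]
BINARY_OP + → 0 + 1 = 1. Stack: [1]
STORE_FAST i → i=1. Stack: []
LOAD_FAST i → push 1. Stack: [1]
LOAD_CONST → push 3. Stack: [1, 3]
COMPARE_OP bool(<) → 1 vs 3 = True. Stack: [True]
POP_JUMP_IF_FALSE → pop True; no jump. Stack: []
LOAD_FAST y → push 6. Stack: [6]
LOAD_CONST → push 4. Stack: [6, 4]
BINARY_OP - → 6 - 4 = 2. Stack: [2]
STORE_FAST y → y=2. Stack: []
LOAD_FAST_LOAD_FAST y,a → push 2,7. Stack: [2, 7]
BINARY_OP & → 2 & 7 = 2. Stack: [2]
STORE_FAST y → y=2. Stack: []
LOAD_FAST i → push 1. Stack: [1]
LOAD_CONST → push 1. Stack: [1, 1]
BINARY_OP + → 1 + 1 = 2. Stack: [2]
STORE_FAST i → i=2. Stack: []
LOAD_FAST i → push 2. Stack: [2]
LOAD_CONST → push 3. Stack: [2, 3]
COMPARE_OP bool(<) → 2 vs 3 = True. Stack: [True]
POP_JUMP_IF_FALSE → pop True; no jump. Stack: []
LOAD_FAST y → push 2. Stack: [2]
LOAD_CONST → push 4. Stack: [2, 4]
BINARY_OP - → 2 - 4 = -2. Stack: [-2]
STORE_FAST y → y=-2. Stack: []
LOAD_FAST_LOAD_FAST y,a → push -2,7. Stack: [-2, 7]
BINARY_OP & → -2 & 7 = 6. Stack: [6]
STORE_FAST y → y=6. Stack: []
LOAD_FAST i → push 2. Stack: [2]
LOAD_CONST → push 1. Stack: [2, 1]
BINARY_OP + → 2 + 1 = 3. Stack: [3]
STORE_FAST i → i=3. Stack: []
LOAD_FAST i → push 3. Stack: [3]
LOAD_CONST → push 3. Stack: [3, 3]
COMPARE_OP bool(<) → 3 vs 3 = False. Stack: [False]
POP_JUMP_IF_FALSE → pop False; jump. Stack: []
LOAD_FAST y → push 6. Stack: [6]
RETURN_VALUE → return 6.

6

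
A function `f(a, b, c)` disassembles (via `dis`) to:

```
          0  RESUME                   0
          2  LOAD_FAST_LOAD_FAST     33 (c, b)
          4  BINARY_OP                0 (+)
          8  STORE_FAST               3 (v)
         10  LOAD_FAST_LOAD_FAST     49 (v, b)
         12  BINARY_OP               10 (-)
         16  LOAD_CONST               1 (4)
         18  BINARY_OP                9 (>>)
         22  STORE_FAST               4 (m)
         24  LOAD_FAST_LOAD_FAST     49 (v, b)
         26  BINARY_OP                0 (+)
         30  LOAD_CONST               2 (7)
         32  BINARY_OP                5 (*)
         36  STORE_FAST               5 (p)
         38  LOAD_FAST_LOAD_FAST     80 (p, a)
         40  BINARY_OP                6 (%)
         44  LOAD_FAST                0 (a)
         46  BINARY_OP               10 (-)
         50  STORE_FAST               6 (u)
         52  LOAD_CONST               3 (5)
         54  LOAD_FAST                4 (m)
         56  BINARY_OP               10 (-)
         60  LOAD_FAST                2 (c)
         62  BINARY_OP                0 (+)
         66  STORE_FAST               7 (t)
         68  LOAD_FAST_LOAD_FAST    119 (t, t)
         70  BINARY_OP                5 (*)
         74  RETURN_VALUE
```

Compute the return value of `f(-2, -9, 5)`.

LOAD_FAST_LOAD_FAST c,b → push 5,-9. Stack: [5, -9]
BINARY_OP + → 5 + -9 = -4. Stack: [-4]
STORE_FAST v → v=-4. Stack: []
LOAD_FAST_LOAD_FAST v,b → push -4,-9. Stack: [-4, -9]
BINARY_OP - → -4 - -9 = 5. Stack: [5]
LOAD_CONST → push 4. Stack: [5, 4]
BINARY_OP >> → 5 >> 4 = 0. Stack: [0]
STORE_FAST m → m=0. Stack: []
LOAD_FAST_LOAD_FAST v,b → push -4,-9. Stack: [-4, -9]
BINARY_OP + → -4 + -9 = -13. Stack: [-13]
LOAD_CONST → push 7. Stack: [-13, 7]
BINARY_OP * → -13 * 7 = -91. Stack: [-91]
STORE_FAST p → p=-91. Stack: []
LOAD_FAST_LOAD_FAST p,a → push -91,-2. Stack: [-91, -2]
BINARY_OP % → -91 % -2 = -1. Stack: [-1]
LOAD_FAST a → push -2. Stack: [-1, -2]
BINARY_OP - → -1 - -2 = 1. Stack: [1]
STORE_FAST u → u=1. Stack: []
LOAD_CONST → push 5. Stack: [5]
LOAD_FAST m → push 0. Stack: [5, 0]
BINARY_OP - → 5 - 0 = 5. Stack: [5]
LOAD_FAST c → push 5. Stack: [5, 5]
BINARY_OP + → 5 + 5 = 10. Stack: [10]
STORE_FAST t → t=10. Stack: []
LOAD_FAST_LOAD_FAST t,t → push 10,10. Stack: [10, 10]
BINARY_OP * → 10 * 10 = 100. Stack: [100]
RETURN_VALUE → return 100.

100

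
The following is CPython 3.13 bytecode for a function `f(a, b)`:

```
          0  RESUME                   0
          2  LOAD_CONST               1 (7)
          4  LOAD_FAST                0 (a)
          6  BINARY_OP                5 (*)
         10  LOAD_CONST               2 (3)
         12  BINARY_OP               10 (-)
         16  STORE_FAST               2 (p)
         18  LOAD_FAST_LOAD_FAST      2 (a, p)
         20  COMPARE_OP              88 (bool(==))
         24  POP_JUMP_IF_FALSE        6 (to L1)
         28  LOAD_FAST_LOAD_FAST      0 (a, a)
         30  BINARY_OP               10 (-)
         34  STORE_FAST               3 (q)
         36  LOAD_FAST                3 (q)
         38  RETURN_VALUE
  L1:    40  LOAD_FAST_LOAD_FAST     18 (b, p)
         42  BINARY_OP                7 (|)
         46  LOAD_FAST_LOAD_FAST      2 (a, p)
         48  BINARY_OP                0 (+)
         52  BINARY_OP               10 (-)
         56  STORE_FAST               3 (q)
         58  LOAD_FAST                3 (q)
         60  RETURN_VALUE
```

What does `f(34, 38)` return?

-30

LOAD_CONST → push 7. Stack: [7]
LOAD_FAST a → push 34. Stack: [7, 34]
BINARY_OP * → 7 * 34 = 238. Stack: [238]
LOAD_CONST → push 3. Stack: [238, 3]
BINARY_OP - → 238 - 3 = 235. Stack: [235]
STORE_FAST p → p=235. Stack: []
LOAD_FAST_LOAD_FAST a,p → push 34,235. Stack: [34, 235]
COMPARE_OP bool(==) → 34 vs 235 = False. Stack: [False]
POP_JUMP_IF_FALSE → pop False; jump. Stack: []
LOAD_FAST_LOAD_FAST b,p → push 38,235. Stack: [38, 235]
BINARY_OP | → 38 | 235 = 239. Stack: [239]
LOAD_FAST_LOAD_FAST a,p → push 34,235. Stack: [239, 34, 235]
BINARY_OP + → 34 + 235 = 269. Stack: [239, 269]
BINARY_OP - → 239 - 269 = -30. Stack: [-30]
STORE_FAST q → q=-30. Stack: []
LOAD_FAST q → push -30. Stack: [-30]
RETURN_VALUE → return -30.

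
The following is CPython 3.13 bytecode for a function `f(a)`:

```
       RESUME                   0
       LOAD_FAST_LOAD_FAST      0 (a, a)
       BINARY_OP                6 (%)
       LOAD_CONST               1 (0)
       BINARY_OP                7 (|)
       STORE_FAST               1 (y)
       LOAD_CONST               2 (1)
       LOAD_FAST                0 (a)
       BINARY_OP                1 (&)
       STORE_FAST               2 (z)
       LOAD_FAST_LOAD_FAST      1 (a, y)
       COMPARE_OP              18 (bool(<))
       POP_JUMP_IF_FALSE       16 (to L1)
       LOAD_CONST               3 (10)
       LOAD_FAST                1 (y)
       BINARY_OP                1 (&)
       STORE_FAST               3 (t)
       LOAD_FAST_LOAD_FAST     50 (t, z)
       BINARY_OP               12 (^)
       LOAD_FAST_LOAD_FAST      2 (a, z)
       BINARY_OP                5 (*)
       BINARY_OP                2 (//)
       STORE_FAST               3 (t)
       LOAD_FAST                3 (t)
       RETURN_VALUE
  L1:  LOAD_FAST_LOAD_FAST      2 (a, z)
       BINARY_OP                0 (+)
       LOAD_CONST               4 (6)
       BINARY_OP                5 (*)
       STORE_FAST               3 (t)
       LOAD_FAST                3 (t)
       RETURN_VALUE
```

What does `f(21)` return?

132

LOAD_FAST_LOAD_FAST a,a → push 21,21. Stack: [21, 21]
BINARY_OP % → 21 % 21 = 0. Stack: [0]
LOAD_CONST → push 0. Stack: [0, 0]
BINARY_OP | → 0 | 0 = 0. Stack: [0]
STORE_FAST y → y=0. Stack: []
LOAD_CONST → push 1. Stack: [1]
LOAD_FAST a → push 21. Stack: [1, 21]
BINARY_OP & → 1 & 21 = 1. Stack: [1]
STORE_FAST z → z=1. Stack: []
LOAD_FAST_LOAD_FAST a,y → push 21,0. Stack: [21, 0]
COMPARE_OP bool(<) → 21 vs 0 = False. Stack: [False]
POP_JUMP_IF_FALSE → pop False; jump. Stack: []
LOAD_FAST_LOAD_FAST a,z → push 21,1. Stack: [21, 1]
BINARY_OP + → 21 + 1 = 22. Stack: [22]
LOAD_CONST → push 6. Stack: [22, 6]
BINARY_OP * → 22 * 6 = 132. Stack: [132]
STORE_FAST t → t=132. Stack: []
LOAD_FAST t → push 132. Stack: [132]
RETURN_VALUE → return 132.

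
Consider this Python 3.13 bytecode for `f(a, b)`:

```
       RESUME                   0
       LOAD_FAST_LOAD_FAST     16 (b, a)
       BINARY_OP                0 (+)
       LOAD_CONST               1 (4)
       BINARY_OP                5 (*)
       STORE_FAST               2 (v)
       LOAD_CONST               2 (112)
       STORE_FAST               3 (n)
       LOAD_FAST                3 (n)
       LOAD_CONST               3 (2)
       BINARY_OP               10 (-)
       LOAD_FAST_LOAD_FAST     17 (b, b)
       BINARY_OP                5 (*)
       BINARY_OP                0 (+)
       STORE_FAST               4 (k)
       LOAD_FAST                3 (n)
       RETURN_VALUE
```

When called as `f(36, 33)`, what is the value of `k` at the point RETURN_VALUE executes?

LOAD_FAST_LOAD_FAST b,a → push 33,36. Stack: [33, 36]
BINARY_OP + → 33 + 36 = 69. Stack: [69]
LOAD_CONST → push 4. Stack: [69, 4]
BINARY_OP * → 69 * 4 = 276. Stack: [276]
STORE_FAST v → v=276. Stack: []
LOAD_CONST → push 112. Stack: [112]
STORE_FAST n → n=112. Stack: []
LOAD_FAST n → push 112. Stack: [112]
LOAD_CONST → push 2. Stack: [112, 2]
BINARY_OP - → 112 - 2 = 110. Stack: [110]
LOAD_FAST_LOAD_FAST b,b → push 33,33. Stack: [110, 33, 33]
BINARY_OP * → 33 * 33 = 1089. Stack: [110, 1089]
BINARY_OP + → 110 + 1089 = 1199. Stack: [1199]
STORE_FAST k → k=1199. Stack: []
LOAD_FAST n → push 112. Stack: [112]
RETURN_VALUE → return 112.

1199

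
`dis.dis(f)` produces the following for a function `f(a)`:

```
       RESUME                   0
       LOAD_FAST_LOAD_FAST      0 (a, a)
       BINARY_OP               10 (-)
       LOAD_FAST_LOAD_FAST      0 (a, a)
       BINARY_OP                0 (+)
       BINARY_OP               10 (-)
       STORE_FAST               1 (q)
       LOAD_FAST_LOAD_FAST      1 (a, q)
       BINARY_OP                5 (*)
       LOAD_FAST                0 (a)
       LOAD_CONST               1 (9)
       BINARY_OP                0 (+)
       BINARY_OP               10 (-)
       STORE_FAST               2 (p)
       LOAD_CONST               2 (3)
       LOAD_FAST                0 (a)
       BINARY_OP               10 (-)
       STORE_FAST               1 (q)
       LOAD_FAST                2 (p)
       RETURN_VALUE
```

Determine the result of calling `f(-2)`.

LOAD_FAST_LOAD_FAST a,a → push -2,-2. Stack: [-2, -2]
BINARY_OP - → -2 - -2 = 0. Stack: [0]
LOAD_FAST_LOAD_FAST a,a → push -2,-2. Stack: [0, -2, -2]
BINARY_OP + → -2 + -2 = -4. Stack: [0, -4]
BINARY_OP - → 0 - -4 = 4. Stack: [4]
STORE_FAST q → q=4. Stack: []
LOAD_FAST_LOAD_FAST a,q → push -2,4. Stack: [-2, 4]
BINARY_OP * → -2 * 4 = -8. Stack: [-8]
LOAD_FAST a → push -2. Stack: [-8, -2]
LOAD_CONST → push 9. Stack: [-8, -2, 9]
BINARY_OP + → -2 + 9 = 7. Stack: [-8, 7]
BINARY_OP - → -8 - 7 = -15. Stack: [-15]
STORE_FAST p → p=-15. Stack: []
LOAD_CONST → push 3. Stack: [3]
LOAD_FAST a → push -2. Stack: [3, -2]
BINARY_OP - → 3 - -2 = 5. Stack: [5]
STORE_FAST q → q=5. Stack: []
LOAD_FAST p → push -15. Stack: [-15]
RETURN_VALUE → return -15.

-15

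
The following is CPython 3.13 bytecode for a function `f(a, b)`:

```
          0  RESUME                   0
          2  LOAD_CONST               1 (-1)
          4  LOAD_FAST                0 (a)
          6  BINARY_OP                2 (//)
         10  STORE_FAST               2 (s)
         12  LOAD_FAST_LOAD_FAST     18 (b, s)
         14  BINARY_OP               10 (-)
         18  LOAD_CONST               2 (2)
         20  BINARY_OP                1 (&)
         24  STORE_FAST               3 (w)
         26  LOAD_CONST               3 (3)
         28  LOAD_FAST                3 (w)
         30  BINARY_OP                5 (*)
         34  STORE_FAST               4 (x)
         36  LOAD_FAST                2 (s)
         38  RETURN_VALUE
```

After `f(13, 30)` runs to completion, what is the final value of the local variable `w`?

2

LOAD_CONST → push -1. Stack: [-1]
LOAD_FAST a → push 13. Stack: [-1, 13]
BINARY_OP // → -1 // 13 = -1. Stack: [-1]
STORE_FAST s → s=-1. Stack: []
LOAD_FAST_LOAD_FAST b,s → push 30,-1. Stack: [30, -1]
BINARY_OP - → 30 - -1 = 31. Stack: [31]
LOAD_CONST → push 2. Stack: [31, 2]
BINARY_OP & → 31 & 2 = 2. Stack: [2]
STORE_FAST w → w=2. Stack: []
LOAD_CONST → push 3. Stack: [3]
LOAD_FAST w → push 2. Stack: [3, 2]
BINARY_OP * → 3 * 2 = 6. Stack: [6]
STORE_FAST x → x=6. Stack: []
LOAD_FAST s → push -1. Stack: [-1]
RETURN_VALUE → return -1.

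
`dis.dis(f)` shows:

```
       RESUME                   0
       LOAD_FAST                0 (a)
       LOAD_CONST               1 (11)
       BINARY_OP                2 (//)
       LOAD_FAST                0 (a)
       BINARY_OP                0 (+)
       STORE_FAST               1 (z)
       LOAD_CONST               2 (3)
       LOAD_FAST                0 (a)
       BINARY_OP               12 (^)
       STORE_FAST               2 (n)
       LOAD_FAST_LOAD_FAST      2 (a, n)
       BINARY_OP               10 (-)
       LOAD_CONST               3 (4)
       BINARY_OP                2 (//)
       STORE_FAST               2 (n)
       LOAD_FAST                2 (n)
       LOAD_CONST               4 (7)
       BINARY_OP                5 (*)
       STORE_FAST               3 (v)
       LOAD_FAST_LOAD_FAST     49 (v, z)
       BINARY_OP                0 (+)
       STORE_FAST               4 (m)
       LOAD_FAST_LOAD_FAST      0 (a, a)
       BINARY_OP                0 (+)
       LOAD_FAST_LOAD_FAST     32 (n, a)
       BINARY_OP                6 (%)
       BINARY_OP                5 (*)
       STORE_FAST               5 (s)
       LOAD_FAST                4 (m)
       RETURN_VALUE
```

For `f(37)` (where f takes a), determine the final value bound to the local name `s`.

2664

LOAD_FAST a → push 37. Stack: [37]
LOAD_CONST → push 11. Stack: [37, 11]
BINARY_OP // → 37 // 11 = 3. Stack: [3]
LOAD_FAST a → push 37. Stack: [3, 37]
BINARY_OP + → 3 + 37 = 40. Stack: [40]
STORE_FAST z → z=40. Stack: []
LOAD_CONST → push 3. Stack: [3]
LOAD_FAST a → push 37. Stack: [3, 37]
BINARY_OP ^ → 3 ^ 37 = 38. Stack: [38]
STORE_FAST n → n=38. Stack: []
LOAD_FAST_LOAD_FAST a,n → push 37,38. Stack: [37, 38]
BINARY_OP - → 37 - 38 = -1. Stack: [-1]
LOAD_CONST → push 4. Stack: [-1, 4]
BINARY_OP // → -1 // 4 = -1. Stack: [-1]
STORE_FAST n → n=-1. Stack: []
LOAD_FAST n → push -1. Stack: [-1]
LOAD_CONST → push 7. Stack: [-1, 7]
BINARY_OP * → -1 * 7 = -7. Stack: [-7]
STORE_FAST v → v=-7. Stack: []
LOAD_FAST_LOAD_FAST v,z → push -7,40. Stack: [-7, 40]
BINARY_OP + → -7 + 40 = 33. Stack: [33]
STORE_FAST m → m=33. Stack: []
LOAD_FAST_LOAD_FAST a,a → push 37,37. Stack: [37, 37]
BINARY_OP + → 37 + 37 = 74. Stack: [74]
LOAD_FAST_LOAD_FAST n,a → push -1,37. Stack: [74, -1, 37]
BINARY_OP % → -1 % 37 = 36. Stack: [74, 36]
BINARY_OP * → 74 * 36 = 2664. Stack: [2664]
STORE_FAST s → s=2664. Stack: []
LOAD_FAST m → push 33. Stack: [33]
RETURN_VALUE → return 33.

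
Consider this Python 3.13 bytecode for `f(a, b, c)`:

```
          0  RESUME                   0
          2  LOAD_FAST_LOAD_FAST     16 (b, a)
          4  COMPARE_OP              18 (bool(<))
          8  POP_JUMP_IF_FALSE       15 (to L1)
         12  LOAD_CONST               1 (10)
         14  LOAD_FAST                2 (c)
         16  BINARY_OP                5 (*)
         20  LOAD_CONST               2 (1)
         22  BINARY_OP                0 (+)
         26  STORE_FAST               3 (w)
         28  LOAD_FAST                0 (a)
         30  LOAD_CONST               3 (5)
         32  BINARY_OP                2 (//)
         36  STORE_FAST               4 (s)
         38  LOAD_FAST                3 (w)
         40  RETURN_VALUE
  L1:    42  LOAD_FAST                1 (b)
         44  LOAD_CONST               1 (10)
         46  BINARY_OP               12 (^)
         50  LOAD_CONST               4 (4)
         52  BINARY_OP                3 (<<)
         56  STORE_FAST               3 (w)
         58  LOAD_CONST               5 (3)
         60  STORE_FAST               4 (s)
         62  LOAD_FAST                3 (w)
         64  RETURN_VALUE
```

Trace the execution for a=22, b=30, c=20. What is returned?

320

LOAD_FAST_LOAD_FAST b,a → push 30,22. Stack: [30, 22]
COMPARE_OP bool(<) → 30 vs 22 = False. Stack: [False]
POP_JUMP_IF_FALSE → pop False; jump. Stack: []
LOAD_FAST b → push 30. Stack: [30]
LOAD_CONST → push 10. Stack: [30, 10]
BINARY_OP ^ → 30 ^ 10 = 20. Stack: [20]
LOAD_CONST → push 4. Stack: [20, 4]
BINARY_OP << → 20 << 4 = 320. Stack: [320]
STORE_FAST w → w=320. Stack: []
LOAD_CONST → push 3. Stack: [3]
STORE_FAST s → s=3. Stack: []
LOAD_FAST w → push 320. Stack: [320]
RETURN_VALUE → return 320.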